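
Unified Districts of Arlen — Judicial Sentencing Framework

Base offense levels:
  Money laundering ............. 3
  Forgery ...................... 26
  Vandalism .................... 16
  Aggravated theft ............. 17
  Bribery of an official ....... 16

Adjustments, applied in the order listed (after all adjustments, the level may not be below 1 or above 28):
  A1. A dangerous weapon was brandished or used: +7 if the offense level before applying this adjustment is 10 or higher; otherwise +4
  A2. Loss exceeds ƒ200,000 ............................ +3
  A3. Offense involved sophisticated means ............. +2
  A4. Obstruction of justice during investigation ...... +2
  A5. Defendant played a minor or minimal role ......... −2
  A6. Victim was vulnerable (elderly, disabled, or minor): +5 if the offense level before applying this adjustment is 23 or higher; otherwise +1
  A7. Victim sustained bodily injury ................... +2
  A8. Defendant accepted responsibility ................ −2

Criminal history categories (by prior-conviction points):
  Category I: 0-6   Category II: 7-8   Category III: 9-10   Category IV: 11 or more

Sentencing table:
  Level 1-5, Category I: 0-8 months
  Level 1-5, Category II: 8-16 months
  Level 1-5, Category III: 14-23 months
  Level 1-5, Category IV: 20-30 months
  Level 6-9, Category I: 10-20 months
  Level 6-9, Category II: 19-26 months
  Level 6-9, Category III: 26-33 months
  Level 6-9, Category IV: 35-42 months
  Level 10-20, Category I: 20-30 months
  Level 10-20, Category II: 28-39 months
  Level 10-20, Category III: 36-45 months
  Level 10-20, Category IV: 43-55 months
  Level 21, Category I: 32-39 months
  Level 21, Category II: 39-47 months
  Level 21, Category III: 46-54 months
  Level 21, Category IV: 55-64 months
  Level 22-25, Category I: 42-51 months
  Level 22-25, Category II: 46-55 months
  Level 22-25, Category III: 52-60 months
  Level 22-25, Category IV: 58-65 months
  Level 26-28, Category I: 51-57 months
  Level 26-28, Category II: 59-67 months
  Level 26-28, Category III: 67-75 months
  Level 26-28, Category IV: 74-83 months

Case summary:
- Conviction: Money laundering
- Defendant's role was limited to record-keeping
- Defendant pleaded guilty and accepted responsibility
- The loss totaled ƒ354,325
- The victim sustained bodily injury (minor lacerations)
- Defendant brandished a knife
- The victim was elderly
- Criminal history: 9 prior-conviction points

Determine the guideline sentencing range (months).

Base offense level for money laundering: 3.
A1 applies (level before this adjustment is 3 < 10, so +4): 3 + 4 = 7.
A2 applies: 7 + 3 = 10.
A5 applies: 10 − 2 = 8.
A6 applies (level before this adjustment is 8 < 23, so +1): 8 + 1 = 9.
A7 applies: 9 + 2 = 11.
A8 applies: 11 − 2 = 9.
Final offense level: 9.
Criminal history: 9 prior points → Category III (9-10).
Level 9 falls in the 6-9 band.
Grid: Level 6-9 × Category III = 26-33 months.

26-33 months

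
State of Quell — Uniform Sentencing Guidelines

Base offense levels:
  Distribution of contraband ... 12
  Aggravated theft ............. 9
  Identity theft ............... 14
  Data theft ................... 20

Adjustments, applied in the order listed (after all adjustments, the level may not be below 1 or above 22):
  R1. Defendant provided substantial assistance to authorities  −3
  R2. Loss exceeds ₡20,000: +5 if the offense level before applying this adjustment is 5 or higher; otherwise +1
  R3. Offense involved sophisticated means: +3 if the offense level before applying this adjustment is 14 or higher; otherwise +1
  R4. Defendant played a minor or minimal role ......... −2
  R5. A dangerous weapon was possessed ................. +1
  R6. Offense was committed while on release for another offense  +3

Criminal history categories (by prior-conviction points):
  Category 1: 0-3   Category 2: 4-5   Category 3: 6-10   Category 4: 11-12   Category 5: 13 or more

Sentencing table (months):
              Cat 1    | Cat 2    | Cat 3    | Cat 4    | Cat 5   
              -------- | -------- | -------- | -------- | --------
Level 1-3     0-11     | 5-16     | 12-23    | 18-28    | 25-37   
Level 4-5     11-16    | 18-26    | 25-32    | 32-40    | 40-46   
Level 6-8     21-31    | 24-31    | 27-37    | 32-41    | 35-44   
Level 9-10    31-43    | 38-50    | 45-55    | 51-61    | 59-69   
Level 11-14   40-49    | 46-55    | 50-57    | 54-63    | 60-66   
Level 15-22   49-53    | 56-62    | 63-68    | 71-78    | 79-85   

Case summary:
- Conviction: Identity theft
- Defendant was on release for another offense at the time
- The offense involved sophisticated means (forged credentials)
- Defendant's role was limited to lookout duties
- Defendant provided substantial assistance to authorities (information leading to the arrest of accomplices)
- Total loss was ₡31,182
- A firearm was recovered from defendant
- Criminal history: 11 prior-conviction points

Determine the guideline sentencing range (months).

Base offense level for identity theft: 14.
R1 applies: 14 − 3 = 11.
R2 applies (level before this adjustment is 11 ≥ 5, so +5): 11 + 5 = 16.
R3 applies (level before this adjustment is 16 ≥ 14, so +3): 16 + 3 = 19.
R4 applies: 19 − 2 = 17.
R5 applies: 17 + 1 = 18.
R6 applies: 18 + 3 = 21.
Final offense level: 21.
Criminal history: 11 prior points → Category 4 (11-12).
Level 21 falls in the 15-22 band.
Grid: Level 15-22 × Category 4 = 71-78 months.

71-78 months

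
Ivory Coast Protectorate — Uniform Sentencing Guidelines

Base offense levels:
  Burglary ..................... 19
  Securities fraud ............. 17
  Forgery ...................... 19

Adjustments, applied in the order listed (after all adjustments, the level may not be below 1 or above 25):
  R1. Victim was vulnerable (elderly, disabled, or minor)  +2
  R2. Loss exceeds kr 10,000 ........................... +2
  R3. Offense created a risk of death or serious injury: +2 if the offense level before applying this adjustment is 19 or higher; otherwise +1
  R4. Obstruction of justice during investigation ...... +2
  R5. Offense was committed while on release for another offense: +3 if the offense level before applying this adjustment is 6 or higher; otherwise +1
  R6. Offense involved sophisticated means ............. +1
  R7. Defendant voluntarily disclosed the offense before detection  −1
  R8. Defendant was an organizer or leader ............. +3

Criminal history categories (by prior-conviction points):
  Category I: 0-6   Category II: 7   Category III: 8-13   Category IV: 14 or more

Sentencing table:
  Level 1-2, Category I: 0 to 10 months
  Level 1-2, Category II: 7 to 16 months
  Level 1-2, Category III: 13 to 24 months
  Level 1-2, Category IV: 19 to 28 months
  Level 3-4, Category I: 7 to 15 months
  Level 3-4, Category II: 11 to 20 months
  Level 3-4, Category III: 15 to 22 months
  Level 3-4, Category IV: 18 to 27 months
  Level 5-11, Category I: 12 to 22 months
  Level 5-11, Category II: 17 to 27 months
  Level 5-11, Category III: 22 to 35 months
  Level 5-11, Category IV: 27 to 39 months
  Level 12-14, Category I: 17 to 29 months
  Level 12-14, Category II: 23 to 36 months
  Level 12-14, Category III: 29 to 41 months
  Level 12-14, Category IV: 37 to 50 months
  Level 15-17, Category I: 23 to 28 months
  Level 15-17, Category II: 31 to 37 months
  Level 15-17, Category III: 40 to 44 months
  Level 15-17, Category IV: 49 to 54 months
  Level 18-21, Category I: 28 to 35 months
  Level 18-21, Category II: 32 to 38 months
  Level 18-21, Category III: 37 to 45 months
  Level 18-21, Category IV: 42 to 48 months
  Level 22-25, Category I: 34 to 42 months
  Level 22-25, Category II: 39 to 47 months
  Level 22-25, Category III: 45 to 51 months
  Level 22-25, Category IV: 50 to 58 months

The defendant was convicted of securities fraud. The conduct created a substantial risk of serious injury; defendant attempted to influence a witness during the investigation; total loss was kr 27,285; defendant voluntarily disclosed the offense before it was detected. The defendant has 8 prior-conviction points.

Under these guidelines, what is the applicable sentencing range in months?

45-51 months

Base offense level for securities fraud: 17.
R1 does not apply.
R2 applies: 17 + 2 = 19.
R3 applies (level before this adjustment is 19 ≥ 19, so +2): 19 + 2 = 21.
R4 applies: 21 + 2 = 23.
R5 does not apply.
R7 applies: 23 − 1 = 22.
Final offense level: 22.
Criminal history: 8 prior points → Category III (8-13).
Level 22 falls in the 22-25 band.
Grid: Level 22-25 × Category III = 45-51 months.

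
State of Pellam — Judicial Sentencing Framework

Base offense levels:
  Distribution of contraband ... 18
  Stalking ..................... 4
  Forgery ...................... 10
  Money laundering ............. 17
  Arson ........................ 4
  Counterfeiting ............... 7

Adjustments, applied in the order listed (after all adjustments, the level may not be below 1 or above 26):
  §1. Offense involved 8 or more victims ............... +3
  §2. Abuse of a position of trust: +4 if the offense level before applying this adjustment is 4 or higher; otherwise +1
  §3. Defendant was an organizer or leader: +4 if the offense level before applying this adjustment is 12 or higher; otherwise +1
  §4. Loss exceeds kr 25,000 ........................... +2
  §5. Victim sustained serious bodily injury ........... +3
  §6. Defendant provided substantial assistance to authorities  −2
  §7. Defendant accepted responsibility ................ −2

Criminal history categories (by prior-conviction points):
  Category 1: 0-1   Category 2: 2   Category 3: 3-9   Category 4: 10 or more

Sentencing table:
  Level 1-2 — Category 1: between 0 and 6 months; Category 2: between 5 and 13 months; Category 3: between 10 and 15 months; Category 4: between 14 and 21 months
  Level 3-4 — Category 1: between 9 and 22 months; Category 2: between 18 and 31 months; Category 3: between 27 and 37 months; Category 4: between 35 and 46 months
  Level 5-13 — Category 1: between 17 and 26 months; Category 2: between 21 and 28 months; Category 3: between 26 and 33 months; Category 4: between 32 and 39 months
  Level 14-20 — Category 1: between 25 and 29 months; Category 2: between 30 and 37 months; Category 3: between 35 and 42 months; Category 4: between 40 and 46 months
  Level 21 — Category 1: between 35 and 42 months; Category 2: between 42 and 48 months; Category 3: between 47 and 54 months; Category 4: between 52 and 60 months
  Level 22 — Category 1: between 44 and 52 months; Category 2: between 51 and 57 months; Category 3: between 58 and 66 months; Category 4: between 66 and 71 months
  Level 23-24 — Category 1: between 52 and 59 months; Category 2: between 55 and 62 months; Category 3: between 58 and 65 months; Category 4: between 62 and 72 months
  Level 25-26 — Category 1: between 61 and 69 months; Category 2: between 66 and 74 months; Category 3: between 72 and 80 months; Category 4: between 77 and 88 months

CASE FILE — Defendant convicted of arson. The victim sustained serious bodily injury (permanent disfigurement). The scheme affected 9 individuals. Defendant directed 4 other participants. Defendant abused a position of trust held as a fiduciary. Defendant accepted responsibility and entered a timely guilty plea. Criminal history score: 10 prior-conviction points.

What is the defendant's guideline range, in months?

32-39 months

Base offense level for arson: 4.
§1 applies: 4 + 3 = 7.
§2 applies (level before this adjustment is 7 ≥ 4, so +4): 7 + 4 = 11.
§3 applies (level before this adjustment is 11 < 12, so +1): 11 + 1 = 12.
§5 applies: 12 + 3 = 15.
§6 does not apply.
§7 applies: 15 − 2 = 13.
Final offense level: 13.
Criminal history: 10 prior points → Category 4 (10+).
Level 13 falls in the 5-13 band.
Grid: Level 5-13 × Category 4 = 32-39 months.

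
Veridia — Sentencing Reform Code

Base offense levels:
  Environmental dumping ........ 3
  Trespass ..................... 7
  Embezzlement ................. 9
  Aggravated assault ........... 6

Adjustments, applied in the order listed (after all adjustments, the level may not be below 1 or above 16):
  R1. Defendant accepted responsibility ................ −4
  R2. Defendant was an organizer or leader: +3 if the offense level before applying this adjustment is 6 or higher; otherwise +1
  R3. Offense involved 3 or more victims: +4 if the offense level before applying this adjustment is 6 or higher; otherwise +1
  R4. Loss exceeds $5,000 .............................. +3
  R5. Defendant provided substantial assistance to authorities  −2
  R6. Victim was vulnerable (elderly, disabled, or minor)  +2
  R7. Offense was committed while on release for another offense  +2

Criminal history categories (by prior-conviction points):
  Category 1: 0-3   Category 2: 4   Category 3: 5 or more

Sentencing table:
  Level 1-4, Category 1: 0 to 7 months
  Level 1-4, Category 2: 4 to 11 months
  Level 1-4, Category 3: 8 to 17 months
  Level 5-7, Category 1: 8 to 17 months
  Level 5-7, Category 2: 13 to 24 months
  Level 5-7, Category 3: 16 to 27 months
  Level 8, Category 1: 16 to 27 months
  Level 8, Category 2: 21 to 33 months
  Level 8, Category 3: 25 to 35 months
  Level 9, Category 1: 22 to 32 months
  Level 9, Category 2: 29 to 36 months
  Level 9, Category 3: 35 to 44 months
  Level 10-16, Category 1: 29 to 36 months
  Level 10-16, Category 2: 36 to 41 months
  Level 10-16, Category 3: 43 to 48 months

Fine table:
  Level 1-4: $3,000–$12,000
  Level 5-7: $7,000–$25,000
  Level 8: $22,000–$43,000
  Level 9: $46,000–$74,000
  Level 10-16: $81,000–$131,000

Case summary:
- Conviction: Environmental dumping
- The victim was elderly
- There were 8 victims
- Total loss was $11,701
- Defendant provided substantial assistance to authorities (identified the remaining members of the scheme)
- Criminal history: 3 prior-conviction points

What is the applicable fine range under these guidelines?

$7,000–$25,000

Base offense level for environmental dumping: 3.
R2 does not apply.
R3 applies (level before this adjustment is 3 < 6, so +1): 3 + 1 = 4.
R4 applies: 4 + 3 = 7.
R5 applies: 7 − 2 = 5.
R6 applies: 5 + 2 = 7.
Final offense level: 7.
Level 7 falls in the 5-7 band.
Fine table: Level 5-7 → $7,000–$25,000.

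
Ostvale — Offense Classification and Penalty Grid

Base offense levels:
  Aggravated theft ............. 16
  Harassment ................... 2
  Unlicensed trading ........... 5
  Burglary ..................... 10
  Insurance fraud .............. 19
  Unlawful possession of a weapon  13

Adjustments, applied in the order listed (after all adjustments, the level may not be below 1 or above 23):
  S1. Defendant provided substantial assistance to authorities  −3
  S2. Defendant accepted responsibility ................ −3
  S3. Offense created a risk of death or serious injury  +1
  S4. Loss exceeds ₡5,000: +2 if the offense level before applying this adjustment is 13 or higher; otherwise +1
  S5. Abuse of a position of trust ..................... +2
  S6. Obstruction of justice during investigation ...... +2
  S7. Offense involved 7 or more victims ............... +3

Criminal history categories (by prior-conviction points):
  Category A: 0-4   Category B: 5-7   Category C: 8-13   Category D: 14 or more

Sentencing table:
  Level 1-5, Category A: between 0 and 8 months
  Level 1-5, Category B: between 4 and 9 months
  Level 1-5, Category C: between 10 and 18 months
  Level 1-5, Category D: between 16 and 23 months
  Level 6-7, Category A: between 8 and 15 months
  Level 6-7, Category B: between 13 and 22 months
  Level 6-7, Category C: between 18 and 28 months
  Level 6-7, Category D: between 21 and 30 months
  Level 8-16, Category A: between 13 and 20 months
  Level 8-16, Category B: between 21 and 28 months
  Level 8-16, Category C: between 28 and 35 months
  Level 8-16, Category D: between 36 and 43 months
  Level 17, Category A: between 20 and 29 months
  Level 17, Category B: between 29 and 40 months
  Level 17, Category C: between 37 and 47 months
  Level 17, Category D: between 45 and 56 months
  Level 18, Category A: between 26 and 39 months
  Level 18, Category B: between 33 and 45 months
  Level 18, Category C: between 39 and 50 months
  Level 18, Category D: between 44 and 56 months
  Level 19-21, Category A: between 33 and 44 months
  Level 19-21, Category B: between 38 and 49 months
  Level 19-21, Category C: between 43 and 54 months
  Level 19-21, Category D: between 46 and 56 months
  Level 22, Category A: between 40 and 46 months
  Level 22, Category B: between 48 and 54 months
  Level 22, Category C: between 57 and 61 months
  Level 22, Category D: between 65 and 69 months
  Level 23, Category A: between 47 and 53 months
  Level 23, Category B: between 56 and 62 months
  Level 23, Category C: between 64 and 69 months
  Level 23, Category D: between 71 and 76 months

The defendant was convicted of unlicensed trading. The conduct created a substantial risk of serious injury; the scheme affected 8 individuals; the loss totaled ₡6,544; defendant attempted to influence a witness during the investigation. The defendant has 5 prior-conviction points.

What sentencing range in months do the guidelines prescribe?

21-28 months

Base offense level for unlicensed trading: 5.
S3 applies: 5 + 1 = 6.
S4 applies (level before this adjustment is 6 < 13, so +1): 6 + 1 = 7.
S5 does not apply.
S6 applies: 7 + 2 = 9.
S7 applies: 9 + 3 = 12.
Final offense level: 12.
Criminal history: 5 prior points → Category B (5-7).
Level 12 falls in the 8-16 band.
Grid: Level 8-16 × Category B = 21-28 months.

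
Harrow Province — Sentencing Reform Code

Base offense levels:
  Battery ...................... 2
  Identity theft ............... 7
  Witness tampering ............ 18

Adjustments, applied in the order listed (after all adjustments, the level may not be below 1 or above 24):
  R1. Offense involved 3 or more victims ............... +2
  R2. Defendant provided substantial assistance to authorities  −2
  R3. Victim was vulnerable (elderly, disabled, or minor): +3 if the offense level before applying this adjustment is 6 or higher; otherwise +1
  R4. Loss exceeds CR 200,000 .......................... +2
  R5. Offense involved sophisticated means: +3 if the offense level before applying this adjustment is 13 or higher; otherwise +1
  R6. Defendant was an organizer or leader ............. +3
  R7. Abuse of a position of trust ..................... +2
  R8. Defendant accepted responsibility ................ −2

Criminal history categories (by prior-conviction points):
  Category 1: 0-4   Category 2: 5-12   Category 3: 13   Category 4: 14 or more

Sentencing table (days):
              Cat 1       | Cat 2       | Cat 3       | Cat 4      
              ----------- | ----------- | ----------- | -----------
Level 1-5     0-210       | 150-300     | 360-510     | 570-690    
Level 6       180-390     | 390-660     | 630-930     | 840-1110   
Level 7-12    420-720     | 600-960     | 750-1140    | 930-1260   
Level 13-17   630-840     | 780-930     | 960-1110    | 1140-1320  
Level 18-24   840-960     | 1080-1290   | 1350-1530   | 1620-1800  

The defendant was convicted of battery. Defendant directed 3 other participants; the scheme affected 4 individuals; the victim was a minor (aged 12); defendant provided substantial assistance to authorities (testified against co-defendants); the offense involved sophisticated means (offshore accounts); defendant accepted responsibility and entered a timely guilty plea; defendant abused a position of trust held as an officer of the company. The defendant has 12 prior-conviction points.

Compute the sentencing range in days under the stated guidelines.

Base offense level for battery: 2.
R1 applies: 2 + 2 = 4.
R2 applies: 4 − 2 = 2.
R3 applies (level before this adjustment is 2 < 6, so +1): 2 + 1 = 3.
R4 does not apply.
R5 applies (level before this adjustment is 3 < 13, so +1): 3 + 1 = 4.
R6 applies: 4 + 3 = 7.
R7 applies: 7 + 2 = 9.
R8 applies: 9 − 2 = 7.
Final offense level: 7.
Criminal history: 12 prior points → Category 2 (5-12).
Level 7 falls in the 7-12 band.
Grid: Level 7-12 × Category 2 = 600-960 days.

600-960 days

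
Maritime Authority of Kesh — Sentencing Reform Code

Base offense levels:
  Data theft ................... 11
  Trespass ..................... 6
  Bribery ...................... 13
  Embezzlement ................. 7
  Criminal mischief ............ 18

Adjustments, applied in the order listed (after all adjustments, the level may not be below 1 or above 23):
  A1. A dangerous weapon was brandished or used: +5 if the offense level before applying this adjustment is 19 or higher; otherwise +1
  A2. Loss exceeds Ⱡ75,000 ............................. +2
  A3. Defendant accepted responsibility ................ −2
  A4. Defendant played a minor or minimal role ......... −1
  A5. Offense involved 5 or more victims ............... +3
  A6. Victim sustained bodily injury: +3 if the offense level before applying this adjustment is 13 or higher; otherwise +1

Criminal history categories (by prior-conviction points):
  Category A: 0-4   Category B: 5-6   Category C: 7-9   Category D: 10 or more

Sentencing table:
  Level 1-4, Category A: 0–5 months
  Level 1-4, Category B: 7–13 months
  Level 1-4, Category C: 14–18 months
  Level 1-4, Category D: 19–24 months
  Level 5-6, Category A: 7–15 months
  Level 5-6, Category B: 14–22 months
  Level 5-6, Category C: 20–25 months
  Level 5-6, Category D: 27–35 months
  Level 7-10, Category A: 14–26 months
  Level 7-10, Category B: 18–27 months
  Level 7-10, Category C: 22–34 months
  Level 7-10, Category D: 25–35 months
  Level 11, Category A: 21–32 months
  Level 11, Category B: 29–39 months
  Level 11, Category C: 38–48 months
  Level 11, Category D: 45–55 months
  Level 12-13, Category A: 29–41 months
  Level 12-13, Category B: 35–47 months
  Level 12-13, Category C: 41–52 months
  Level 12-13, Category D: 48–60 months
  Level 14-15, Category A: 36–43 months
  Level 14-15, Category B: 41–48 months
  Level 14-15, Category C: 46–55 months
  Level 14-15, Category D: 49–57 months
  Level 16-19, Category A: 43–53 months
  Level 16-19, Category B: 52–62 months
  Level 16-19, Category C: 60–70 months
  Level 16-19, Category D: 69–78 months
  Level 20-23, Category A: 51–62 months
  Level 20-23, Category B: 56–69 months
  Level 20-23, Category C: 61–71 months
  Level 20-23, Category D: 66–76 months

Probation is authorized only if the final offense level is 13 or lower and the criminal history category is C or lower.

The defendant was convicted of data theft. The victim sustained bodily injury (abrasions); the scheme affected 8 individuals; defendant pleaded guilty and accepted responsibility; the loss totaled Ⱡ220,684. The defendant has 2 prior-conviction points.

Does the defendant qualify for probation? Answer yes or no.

Base offense level for data theft: 11.
A2 applies: 11 + 2 = 13.
A3 applies: 13 − 2 = 11.
A5 applies: 11 + 3 = 14.
A6 applies (level before this adjustment is 14 ≥ 13, so +3): 14 + 3 = 17.
Final offense level: 17.
Criminal history: 2 prior points → Category A (0-4).
Level 17 falls in the 16-19 band.
Grid: Level 16-19 × Category A = 43-53 months.
Probation check: level 17 > 13 and category A ≤ C → not eligible.

No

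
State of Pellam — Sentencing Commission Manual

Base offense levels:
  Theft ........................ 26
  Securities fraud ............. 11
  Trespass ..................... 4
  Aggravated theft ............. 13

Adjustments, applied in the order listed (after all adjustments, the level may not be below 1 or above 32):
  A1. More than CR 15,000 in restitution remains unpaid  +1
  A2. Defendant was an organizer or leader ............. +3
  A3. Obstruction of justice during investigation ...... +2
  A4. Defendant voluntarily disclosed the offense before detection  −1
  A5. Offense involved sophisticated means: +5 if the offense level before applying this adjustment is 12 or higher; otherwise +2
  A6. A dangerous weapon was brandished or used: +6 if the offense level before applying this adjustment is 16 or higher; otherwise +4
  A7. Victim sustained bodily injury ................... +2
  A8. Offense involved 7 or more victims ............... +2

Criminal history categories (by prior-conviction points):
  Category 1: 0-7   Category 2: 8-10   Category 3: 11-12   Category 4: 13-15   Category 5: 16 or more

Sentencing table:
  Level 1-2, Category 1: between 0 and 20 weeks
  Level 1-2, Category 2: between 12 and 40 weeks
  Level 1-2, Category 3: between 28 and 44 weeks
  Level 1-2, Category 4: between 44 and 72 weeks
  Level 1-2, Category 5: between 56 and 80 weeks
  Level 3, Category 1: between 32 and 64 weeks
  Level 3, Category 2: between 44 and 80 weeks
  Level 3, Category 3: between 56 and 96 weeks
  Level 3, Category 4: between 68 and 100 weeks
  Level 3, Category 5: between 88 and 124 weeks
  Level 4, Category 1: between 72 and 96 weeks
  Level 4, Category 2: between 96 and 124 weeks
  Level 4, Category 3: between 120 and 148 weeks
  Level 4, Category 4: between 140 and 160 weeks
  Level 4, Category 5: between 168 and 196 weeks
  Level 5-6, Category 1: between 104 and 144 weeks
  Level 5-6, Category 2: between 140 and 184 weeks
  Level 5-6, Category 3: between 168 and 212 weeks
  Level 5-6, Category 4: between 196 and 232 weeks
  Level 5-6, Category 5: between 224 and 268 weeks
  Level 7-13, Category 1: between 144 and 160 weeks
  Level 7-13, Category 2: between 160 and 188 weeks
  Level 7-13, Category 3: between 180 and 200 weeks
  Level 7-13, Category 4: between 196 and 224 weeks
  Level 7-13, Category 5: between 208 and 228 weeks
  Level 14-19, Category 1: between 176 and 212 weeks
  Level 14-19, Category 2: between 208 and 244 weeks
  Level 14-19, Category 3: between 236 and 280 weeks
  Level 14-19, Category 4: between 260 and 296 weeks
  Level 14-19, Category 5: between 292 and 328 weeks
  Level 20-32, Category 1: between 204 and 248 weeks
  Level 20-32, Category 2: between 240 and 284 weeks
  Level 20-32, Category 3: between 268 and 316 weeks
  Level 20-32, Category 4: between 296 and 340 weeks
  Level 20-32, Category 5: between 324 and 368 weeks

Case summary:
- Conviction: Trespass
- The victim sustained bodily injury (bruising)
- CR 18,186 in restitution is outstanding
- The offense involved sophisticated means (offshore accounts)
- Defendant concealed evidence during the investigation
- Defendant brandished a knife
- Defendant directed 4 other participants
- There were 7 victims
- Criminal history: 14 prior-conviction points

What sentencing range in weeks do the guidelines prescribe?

Base offense level for trespass: 4.
A1 applies: 4 + 1 = 5.
A2 applies: 5 + 3 = 8.
A3 applies: 8 + 2 = 10.
A4 does not apply.
A5 applies (level before this adjustment is 10 < 12, so +2): 10 + 2 = 12.
A6 applies (level before this adjustment is 12 < 16, so +4): 12 + 4 = 16.
A7 applies: 16 + 2 = 18.
A8 applies: 18 + 2 = 20.
Final offense level: 20.
Criminal history: 14 prior points → Category 4 (13-15).
Level 20 falls in the 20-32 band.
Grid: Level 20-32 × Category 4 = 296-340 weeks.

296-340 weeks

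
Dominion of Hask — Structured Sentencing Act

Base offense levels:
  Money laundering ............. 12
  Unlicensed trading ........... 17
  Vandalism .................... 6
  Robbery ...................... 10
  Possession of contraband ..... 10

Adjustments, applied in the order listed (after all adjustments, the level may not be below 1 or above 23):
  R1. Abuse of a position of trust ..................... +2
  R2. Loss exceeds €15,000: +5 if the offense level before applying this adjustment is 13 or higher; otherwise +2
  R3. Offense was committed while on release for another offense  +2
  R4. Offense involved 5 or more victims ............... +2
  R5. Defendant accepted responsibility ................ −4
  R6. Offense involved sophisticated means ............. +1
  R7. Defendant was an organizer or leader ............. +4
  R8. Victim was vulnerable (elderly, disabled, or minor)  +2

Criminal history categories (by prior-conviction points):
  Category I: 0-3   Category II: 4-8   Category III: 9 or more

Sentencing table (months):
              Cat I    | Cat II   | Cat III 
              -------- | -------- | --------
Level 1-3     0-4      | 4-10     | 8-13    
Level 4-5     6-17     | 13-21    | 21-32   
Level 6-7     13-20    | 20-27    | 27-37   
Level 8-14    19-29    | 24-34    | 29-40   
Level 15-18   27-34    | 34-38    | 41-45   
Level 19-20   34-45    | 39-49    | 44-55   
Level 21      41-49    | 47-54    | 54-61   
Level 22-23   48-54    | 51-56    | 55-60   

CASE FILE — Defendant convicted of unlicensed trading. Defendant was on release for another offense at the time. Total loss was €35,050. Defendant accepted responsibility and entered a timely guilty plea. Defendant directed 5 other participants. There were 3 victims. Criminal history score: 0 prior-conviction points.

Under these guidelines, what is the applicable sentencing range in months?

48-54 months

Base offense level for unlicensed trading: 17.
R1 does not apply.
R2 applies (level before this adjustment is 17 ≥ 13, so +5): 17 + 5 = 22.
R3 applies: 22 + 2 = 24.
R4 does not apply.
R5 applies: 24 − 4 = 20.
R6 does not apply.
R7 applies: 20 + 4 = 24.
R8 does not apply.
Level 24 exceeds the maximum of 23; capped at 23.
Final offense level: 23.
Criminal history: 0 prior points → Category I (0-3).
Level 23 falls in the 22-23 band.
Grid: Level 22-23 × Category I = 48-54 months.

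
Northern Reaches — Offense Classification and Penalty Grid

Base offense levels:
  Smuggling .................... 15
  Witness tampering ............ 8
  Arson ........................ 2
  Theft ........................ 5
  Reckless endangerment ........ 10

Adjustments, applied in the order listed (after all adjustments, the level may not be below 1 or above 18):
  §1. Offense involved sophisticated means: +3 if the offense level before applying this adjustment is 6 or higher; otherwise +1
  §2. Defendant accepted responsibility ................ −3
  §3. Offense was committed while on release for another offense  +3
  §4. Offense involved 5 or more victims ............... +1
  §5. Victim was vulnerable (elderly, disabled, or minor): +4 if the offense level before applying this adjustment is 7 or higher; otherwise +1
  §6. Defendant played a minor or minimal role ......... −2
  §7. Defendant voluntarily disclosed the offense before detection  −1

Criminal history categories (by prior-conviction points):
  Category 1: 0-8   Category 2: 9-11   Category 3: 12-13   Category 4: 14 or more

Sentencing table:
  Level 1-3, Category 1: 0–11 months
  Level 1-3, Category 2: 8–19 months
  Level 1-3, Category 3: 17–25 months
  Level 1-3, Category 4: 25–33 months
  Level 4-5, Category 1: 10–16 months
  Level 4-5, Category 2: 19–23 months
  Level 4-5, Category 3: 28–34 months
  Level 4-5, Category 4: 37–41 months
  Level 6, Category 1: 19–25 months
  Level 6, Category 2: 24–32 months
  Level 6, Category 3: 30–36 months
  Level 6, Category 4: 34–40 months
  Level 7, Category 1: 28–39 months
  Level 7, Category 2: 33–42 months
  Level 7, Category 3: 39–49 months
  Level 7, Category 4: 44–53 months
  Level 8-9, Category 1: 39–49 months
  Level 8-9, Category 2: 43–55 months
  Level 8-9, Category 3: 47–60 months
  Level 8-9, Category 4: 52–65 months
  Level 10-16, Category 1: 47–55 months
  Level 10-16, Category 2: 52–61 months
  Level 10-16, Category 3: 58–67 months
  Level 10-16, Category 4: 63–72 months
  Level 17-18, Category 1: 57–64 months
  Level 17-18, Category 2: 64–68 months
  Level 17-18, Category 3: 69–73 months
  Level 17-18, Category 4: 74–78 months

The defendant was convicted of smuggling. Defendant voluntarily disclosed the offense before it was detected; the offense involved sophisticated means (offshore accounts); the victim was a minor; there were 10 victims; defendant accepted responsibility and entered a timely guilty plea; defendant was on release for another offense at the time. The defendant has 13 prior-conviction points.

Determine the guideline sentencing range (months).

69-73 months

Base offense level for smuggling: 15.
§1 applies (level before this adjustment is 15 ≥ 6, so +3): 15 + 3 = 18.
§2 applies: 18 − 3 = 15.
§3 applies: 15 + 3 = 18.
§4 applies: 18 + 1 = 19.
§5 applies (level before this adjustment is 19 ≥ 7, so +4): 19 + 4 = 23.
§6 does not apply.
§7 applies: 23 − 1 = 22.
Level 22 exceeds the maximum of 18; capped at 18.
Final offense level: 18.
Criminal history: 13 prior points → Category 3 (12-13).
Level 18 falls in the 17-18 band.
Grid: Level 17-18 × Category 3 = 69-73 months.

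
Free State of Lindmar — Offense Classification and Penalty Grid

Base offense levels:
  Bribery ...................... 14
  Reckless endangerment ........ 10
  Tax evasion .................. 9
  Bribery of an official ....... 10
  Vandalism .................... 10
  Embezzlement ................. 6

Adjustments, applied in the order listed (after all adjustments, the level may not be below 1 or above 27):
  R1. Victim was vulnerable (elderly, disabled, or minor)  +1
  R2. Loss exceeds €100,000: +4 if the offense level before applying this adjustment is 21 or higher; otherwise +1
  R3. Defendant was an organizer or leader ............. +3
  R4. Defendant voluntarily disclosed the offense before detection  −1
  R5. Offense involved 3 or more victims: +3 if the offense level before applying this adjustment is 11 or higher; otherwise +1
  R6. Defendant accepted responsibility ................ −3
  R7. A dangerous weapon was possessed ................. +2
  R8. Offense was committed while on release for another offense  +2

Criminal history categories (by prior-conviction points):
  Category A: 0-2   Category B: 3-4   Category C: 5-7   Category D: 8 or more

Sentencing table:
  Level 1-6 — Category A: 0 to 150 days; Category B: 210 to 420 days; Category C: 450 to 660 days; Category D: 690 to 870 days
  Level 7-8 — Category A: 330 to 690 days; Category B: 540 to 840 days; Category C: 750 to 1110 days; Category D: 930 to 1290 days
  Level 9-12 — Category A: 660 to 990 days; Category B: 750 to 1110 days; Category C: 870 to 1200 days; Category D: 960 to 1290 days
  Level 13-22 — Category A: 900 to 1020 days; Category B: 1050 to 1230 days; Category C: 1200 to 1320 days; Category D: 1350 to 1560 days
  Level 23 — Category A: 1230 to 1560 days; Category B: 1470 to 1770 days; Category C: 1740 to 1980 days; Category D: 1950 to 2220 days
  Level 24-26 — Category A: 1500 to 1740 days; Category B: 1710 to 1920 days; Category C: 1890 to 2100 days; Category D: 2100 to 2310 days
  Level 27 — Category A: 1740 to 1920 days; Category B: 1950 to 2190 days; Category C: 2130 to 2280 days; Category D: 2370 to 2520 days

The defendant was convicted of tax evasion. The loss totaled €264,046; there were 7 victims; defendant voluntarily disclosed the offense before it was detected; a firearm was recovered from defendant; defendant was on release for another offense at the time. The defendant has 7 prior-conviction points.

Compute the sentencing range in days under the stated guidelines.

1200-1320 days

Base offense level for tax evasion: 9.
R1 does not apply.
R2 applies (level before this adjustment is 9 < 21, so +1): 9 + 1 = 10.
R3 does not apply.
R4 applies: 10 − 1 = 9.
R5 applies (level before this adjustment is 9 < 11, so +1): 9 + 1 = 10.
R7 applies: 10 + 2 = 12.
R8 applies: 12 + 2 = 14.
Final offense level: 14.
Criminal history: 7 prior points → Category C (5-7).
Level 14 falls in the 13-22 band.
Grid: Level 13-22 × Category C = 1200-1320 days.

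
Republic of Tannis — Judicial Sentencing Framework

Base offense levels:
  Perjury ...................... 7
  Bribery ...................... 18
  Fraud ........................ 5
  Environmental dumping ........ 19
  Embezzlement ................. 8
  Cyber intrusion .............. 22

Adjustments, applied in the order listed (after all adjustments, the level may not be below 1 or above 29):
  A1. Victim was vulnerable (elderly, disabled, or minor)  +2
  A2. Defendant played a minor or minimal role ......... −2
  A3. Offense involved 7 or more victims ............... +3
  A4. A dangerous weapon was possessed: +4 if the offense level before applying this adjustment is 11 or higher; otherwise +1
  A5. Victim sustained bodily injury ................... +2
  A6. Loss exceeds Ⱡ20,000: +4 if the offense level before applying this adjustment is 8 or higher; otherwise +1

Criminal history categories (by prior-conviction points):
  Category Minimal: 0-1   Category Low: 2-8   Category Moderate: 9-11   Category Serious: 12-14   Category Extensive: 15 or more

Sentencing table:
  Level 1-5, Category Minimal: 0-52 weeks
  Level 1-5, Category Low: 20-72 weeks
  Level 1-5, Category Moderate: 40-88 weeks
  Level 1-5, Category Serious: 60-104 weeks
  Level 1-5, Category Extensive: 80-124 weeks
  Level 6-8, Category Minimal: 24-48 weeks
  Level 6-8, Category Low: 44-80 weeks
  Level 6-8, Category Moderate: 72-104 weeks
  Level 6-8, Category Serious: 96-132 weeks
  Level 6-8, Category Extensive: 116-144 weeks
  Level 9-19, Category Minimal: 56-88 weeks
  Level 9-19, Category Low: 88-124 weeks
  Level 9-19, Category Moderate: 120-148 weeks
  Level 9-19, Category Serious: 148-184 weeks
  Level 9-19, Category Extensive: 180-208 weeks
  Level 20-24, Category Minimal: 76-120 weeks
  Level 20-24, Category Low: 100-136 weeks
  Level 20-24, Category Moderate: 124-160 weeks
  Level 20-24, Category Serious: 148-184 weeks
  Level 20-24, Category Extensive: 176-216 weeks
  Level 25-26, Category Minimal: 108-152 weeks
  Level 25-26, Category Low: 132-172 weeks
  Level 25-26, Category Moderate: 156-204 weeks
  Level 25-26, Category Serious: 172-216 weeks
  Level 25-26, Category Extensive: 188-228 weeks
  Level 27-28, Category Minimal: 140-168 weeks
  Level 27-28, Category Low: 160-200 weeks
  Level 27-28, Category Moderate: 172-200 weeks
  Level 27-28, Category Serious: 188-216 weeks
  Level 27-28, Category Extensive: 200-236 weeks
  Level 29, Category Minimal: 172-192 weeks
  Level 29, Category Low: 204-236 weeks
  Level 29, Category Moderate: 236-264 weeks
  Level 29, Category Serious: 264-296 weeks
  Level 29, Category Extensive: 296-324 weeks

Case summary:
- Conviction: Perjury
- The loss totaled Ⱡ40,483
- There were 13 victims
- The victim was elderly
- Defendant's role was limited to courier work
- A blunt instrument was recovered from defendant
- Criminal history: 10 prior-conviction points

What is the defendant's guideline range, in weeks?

120-148 weeks

Base offense level for perjury: 7.
A1 applies: 7 + 2 = 9.
A2 applies: 9 − 2 = 7.
A3 applies: 7 + 3 = 10.
A4 applies (level before this adjustment is 10 < 11, so +1): 10 + 1 = 11.
A5 does not apply.
A6 applies (level before this adjustment is 11 ≥ 8, so +4): 11 + 4 = 15.
Final offense level: 15.
Criminal history: 10 prior points → Category Moderate (9-11).
Level 15 falls in the 9-19 band.
Grid: Level 9-19 × Category Moderate = 120-148 weeks.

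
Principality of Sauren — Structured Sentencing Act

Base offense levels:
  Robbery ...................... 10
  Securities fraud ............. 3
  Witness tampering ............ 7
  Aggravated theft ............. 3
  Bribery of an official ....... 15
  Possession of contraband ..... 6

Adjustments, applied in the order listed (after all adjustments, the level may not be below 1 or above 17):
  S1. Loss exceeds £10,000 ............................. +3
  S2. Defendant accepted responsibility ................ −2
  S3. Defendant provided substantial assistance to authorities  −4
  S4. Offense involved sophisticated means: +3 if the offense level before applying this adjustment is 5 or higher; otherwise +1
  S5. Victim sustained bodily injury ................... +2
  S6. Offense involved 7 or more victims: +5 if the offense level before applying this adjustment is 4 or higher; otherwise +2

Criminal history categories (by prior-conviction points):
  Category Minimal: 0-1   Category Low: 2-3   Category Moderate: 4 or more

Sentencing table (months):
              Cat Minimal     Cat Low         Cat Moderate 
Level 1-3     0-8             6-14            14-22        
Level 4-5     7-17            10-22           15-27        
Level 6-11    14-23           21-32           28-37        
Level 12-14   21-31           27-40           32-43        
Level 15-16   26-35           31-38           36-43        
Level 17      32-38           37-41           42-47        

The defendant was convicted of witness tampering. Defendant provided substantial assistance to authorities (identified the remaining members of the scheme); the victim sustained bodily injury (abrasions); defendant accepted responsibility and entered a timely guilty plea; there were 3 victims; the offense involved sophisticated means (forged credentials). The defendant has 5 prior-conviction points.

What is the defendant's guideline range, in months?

15-27 months

Base offense level for witness tampering: 7.
S1 does not apply.
S2 applies: 7 − 2 = 5.
S3 applies: 5 − 4 = 1.
S4 applies (level before this adjustment is 1 < 5, so +1): 1 + 1 = 2.
S5 applies: 2 + 2 = 4.
Final offense level: 4.
Criminal history: 5 prior points → Category Moderate (4+).
Level 4 falls in the 4-5 band.
Grid: Level 4-5 × Category Moderate = 15-27 months.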